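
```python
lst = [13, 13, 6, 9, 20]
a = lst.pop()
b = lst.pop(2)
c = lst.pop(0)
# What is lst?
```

After line 1: lst = [13, 13, 6, 9, 20]
After line 2 (pop() -> a = 20): lst = [13, 13, 6, 9]
After line 3 (pop(2) -> b = 6): lst = [13, 13, 9]
After line 4 (pop(0) -> c = 13): lst = [13, 9]

[13, 9]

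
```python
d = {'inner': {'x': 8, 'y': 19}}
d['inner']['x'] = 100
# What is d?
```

After line 1: d = {'inner': {'x': 8, 'y': 19}}
After line 2 (inner x overwritten): d = {'inner': {'x': 100, 'y': 19}}

{'inner': {'x': 100, 'y': 19}}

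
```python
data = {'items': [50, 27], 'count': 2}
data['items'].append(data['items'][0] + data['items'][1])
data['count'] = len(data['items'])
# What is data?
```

After line 1: data = {'items': [50, 27], 'count': 2}
After line 2 (append 50 + 27 = 77): data = {'items': [50, 27, 77], 'count': 2}
After line 3 (count = len(items) = 3): data = {'items': [50, 27, 77], 'count': 3}

{'items': [50, 27, 77], 'count': 3}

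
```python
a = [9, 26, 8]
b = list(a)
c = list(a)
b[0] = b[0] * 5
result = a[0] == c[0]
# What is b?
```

After line 1: a = [9, 26, 8]
After line 2 (b = list(a), copy): a = [9, 26, 8], b = [9, 26, 8]
After line 3 (c = list(a) is a copy, new object): c = [9, 26, 8]
After line 4 (b[0] = 9 * 5 = 45; only b mutates (copy)): a = [9, 26, 8], b = [45, 26, 8], c = [9, 26, 8]
After line 5 (a[0] = 9, c[0] = 9; result = True)

[45, 26, 8]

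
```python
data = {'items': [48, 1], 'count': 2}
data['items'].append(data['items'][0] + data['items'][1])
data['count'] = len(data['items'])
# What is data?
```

After line 1: data = {'items': [48, 1], 'count': 2}
After line 2 (append 48 + 1 = 49): data = {'items': [48, 1, 49], 'count': 2}
After line 3 (count = len(items) = 3): data = {'items': [48, 1, 49], 'count': 3}

{'items': [48, 1, 49], 'count': 3}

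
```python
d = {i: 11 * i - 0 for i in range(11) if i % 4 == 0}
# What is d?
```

{0: 0, 4: 44, 8: 88}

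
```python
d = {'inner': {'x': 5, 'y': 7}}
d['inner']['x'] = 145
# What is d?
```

After line 1: d = {'inner': {'x': 5, 'y': 7}}
After line 2 (inner x overwritten): d = {'inner': {'x': 145, 'y': 7}}

{'inner': {'x': 145, 'y': 7}}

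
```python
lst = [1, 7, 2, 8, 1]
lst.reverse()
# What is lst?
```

[1, 8, 2, 7, 1]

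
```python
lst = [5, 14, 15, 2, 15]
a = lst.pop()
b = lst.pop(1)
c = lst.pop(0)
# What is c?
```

After line 1: lst = [5, 14, 15, 2, 15]
After line 2 (pop() -> a = 15): lst = [5, 14, 15, 2]
After line 3 (pop(1) -> b = 14): lst = [5, 15, 2]
After line 4 (pop(0) -> c = 5): lst = [15, 2]

5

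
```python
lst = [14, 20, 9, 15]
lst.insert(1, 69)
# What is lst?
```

[14, 69, 20, 9, 15]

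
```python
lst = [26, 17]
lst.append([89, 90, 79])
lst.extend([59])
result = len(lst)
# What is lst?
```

After line 1: lst = [26, 17]
After line 2 (append adds [89, 90, 79] as single element): lst = [26, 17, [89, 90, 79]]
After line 3 (extend unpacks [59], adds 59): lst = [26, 17, [89, 90, 79], 59]
After line 4: result = len(lst) = 4

[26, 17, [89, 90, 79], 59]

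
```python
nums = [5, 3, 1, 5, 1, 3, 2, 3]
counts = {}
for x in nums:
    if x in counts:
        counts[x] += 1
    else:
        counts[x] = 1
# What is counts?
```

Initial: counts = {}, nums = [5, 3, 1, 5, 1, 3, 2, 3]
See 5: counts = {5: 1}
See 3: counts = {5: 1, 3: 1}
See 1: counts = {5: 1, 3: 1, 1: 1}
See 5: counts = {5: 2, 3: 1, 1: 1}
See 1: counts = {5: 2, 3: 1, 1: 2}
See 3: counts = {5: 2, 3: 2, 1: 2}
See 2: counts = {5: 2, 3: 2, 1: 2, 2: 1}
See 3: counts = {5: 2, 3: 3, 1: 2, 2: 1}

{5: 2, 3: 3, 1: 2, 2: 1}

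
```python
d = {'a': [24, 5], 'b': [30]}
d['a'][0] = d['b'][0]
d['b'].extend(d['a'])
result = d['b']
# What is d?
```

After line 1: d = {'a': [24, 5], 'b': [30]}
After line 2 (a[0] = b[0] = 30): d = {'a': [30, 5], 'b': [30]}
After line 3 (b.extend(a) appends [30, 5]): d = {'a': [30, 5], 'b': [30, 30, 5]}
After line 4: result = d['b'] = [30, 30, 5]

{'a': [30, 5], 'b': [30, 30, 5]}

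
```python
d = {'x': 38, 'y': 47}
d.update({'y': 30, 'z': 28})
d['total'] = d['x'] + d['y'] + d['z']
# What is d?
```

After line 1: d = {'x': 38, 'y': 47}
After line 2 (y overwritten, z added): d = {'x': 38, 'y': 30, 'z': 28}
After line 3 (total = 38 + 30 + 28 = 96): d = {'x': 38, 'y': 30, 'z': 28, 'total': 96}

{'x': 38, 'y': 30, 'z': 28, 'total': 96}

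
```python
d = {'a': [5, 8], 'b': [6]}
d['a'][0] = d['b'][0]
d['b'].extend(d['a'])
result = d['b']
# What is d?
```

After line 1: d = {'a': [5, 8], 'b': [6]}
After line 2 (a[0] = b[0] = 6): d = {'a': [6, 8], 'b': [6]}
After line 3 (b.extend(a) appends [6, 8]): d = {'a': [6, 8], 'b': [6, 6, 8]}
After line 4: result = d['b'] = [6, 6, 8]

{'a': [6, 8], 'b': [6, 6, 8]}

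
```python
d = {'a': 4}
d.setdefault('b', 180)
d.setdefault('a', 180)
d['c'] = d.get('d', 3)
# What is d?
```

After line 1: d = {'a': 4}
After line 2 (setdefault adds 'b'=180): d = {'a': 4, 'b': 180}
After line 3 (setdefault 'a' no-op, already exists): d = {'a': 4, 'b': 180}
After line 4 (get('d', 3) returns default since 'd' not in d): d = {'a': 4, 'b': 180, 'c': 3}

{'a': 4, 'b': 180, 'c': 3}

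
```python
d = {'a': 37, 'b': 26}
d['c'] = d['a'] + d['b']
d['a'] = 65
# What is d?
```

After line 1: d = {'a': 37, 'b': 26}
After line 2 (d['c'] = 37 + 26): d = {'a': 37, 'b': 26, 'c': 63}
After line 3: d = {'a': 65, 'b': 26, 'c': 63}

{'a': 65, 'b': 26, 'c': 63}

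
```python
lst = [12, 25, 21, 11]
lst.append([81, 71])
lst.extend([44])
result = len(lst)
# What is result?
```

After line 1: lst = [12, 25, 21, 11]
After line 2 (append adds [81, 71] as single element): lst = [12, 25, 21, 11, [81, 71]]
After line 3 (extend unpacks [44], adds 44): lst = [12, 25, 21, 11, [81, 71], 44]
After line 4: result = len(lst) = 6

6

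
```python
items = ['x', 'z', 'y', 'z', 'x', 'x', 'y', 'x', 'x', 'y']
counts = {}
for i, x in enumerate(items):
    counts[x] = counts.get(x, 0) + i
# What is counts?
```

Initial: counts = {}, items = ['x', 'z', 'y', 'z', 'x', 'x', 'y', 'x', 'x', 'y']
i=0, x='x': counts = {'x': 0}
i=1, x='z': counts = {'x': 0, 'z': 1}
i=2, x='y': counts = {'x': 0, 'z': 1, 'y': 2}
i=3, x='z': counts = {'x': 0, 'z': 4, 'y': 2}
i=4, x='x': counts = {'x': 4, 'z': 4, 'y': 2}
i=5, x='x': counts = {'x': 9, 'z': 4, 'y': 2}
i=6, x='y': counts = {'x': 9, 'z': 4, 'y': 8}
i=7, x='x': counts = {'x': 16, 'z': 4, 'y': 8}
i=8, x='x': counts = {'x': 24, 'z': 4, 'y': 8}
i=9, x='y': counts = {'x': 24, 'z': 4, 'y': 17}

{'x': 24, 'z': 4, 'y': 17}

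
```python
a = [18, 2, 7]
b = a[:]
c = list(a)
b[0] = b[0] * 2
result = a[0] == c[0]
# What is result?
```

After line 1: a = [18, 2, 7]
After line 2 (b = a[:], copy): a = [18, 2, 7], b = [18, 2, 7]
After line 3 (c = list(a) is a copy, new object): c = [18, 2, 7]
After line 4 (b[0] = 18 * 2 = 36; only b mutates (copy)): a = [18, 2, 7], b = [36, 2, 7], c = [18, 2, 7]
After line 5 (a[0] = 18, c[0] = 18; result = True)

True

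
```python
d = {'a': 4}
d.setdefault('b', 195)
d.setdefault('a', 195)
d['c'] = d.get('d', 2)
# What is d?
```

After line 1: d = {'a': 4}
After line 2 (setdefault adds 'b'=195): d = {'a': 4, 'b': 195}
After line 3 (setdefault 'a' no-op, already exists): d = {'a': 4, 'b': 195}
After line 4 (get('d', 2) returns default since 'd' not in d): d = {'a': 4, 'b': 195, 'c': 2}

{'a': 4, 'b': 195, 'c': 2}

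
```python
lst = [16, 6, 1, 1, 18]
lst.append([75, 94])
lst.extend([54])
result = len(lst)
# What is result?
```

After line 1: lst = [16, 6, 1, 1, 18]
After line 2 (append adds [75, 94] as single element): lst = [16, 6, 1, 1, 18, [75, 94]]
After line 3 (extend unpacks [54], adds 54): lst = [16, 6, 1, 1, 18, [75, 94], 54]
After line 4: result = len(lst) = 7

7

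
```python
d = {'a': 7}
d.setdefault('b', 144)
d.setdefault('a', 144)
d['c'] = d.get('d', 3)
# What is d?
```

After line 1: d = {'a': 7}
After line 2 (setdefault adds 'b'=144): d = {'a': 7, 'b': 144}
After line 3 (setdefault 'a' no-op, already exists): d = {'a': 7, 'b': 144}
After line 4 (get('d', 3) returns default since 'd' not in d): d = {'a': 7, 'b': 144, 'c': 3}

{'a': 7, 'b': 144, 'c': 3}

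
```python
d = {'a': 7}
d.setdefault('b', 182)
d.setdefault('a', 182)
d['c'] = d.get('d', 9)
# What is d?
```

After line 1: d = {'a': 7}
After line 2 (setdefault adds 'b'=182): d = {'a': 7, 'b': 182}
After line 3 (setdefault 'a' no-op, already exists): d = {'a': 7, 'b': 182}
After line 4 (get('d', 9) returns default since 'd' not in d): d = {'a': 7, 'b': 182, 'c': 9}

{'a': 7, 'b': 182, 'c': 9}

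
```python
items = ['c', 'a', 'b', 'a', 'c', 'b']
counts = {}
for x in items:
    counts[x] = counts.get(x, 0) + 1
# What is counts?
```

Initial: counts = {}, items = ['c', 'a', 'b', 'a', 'c', 'b']
See 'c': counts = {'c': 1}
See 'a': counts = {'c': 1, 'a': 1}
See 'b': counts = {'c': 1, 'a': 1, 'b': 1}
See 'a': counts = {'c': 1, 'a': 2, 'b': 1}
See 'c': counts = {'c': 2, 'a': 2, 'b': 1}
See 'b': counts = {'c': 2, 'a': 2, 'b': 2}

{'c': 2, 'a': 2, 'b': 2}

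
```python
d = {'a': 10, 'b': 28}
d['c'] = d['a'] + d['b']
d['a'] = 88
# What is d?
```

After line 1: d = {'a': 10, 'b': 28}
After line 2 (d['c'] = 10 + 28): d = {'a': 10, 'b': 28, 'c': 38}
After line 3: d = {'a': 88, 'b': 28, 'c': 38}

{'a': 88, 'b': 28, 'c': 38}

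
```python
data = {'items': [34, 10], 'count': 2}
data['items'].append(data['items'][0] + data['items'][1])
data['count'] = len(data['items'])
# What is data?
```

After line 1: data = {'items': [34, 10], 'count': 2}
After line 2 (append 34 + 10 = 44): data = {'items': [34, 10, 44], 'count': 2}
After line 3 (count = len(items) = 3): data = {'items': [34, 10, 44], 'count': 3}

{'items': [34, 10, 44], 'count': 3}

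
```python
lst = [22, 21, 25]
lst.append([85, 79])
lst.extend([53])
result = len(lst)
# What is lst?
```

After line 1: lst = [22, 21, 25]
After line 2 (append adds [85, 79] as single element): lst = [22, 21, 25, [85, 79]]
After line 3 (extend unpacks [53], adds 53): lst = [22, 21, 25, [85, 79], 53]
After line 4: result = len(lst) = 5

[22, 21, 25, [85, 79], 53]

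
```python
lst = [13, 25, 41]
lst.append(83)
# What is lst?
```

[13, 25, 41, 83]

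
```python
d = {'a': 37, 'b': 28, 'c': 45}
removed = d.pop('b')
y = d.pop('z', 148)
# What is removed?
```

After line 1: d = {'a': 37, 'b': 28, 'c': 45}
After line 2 (pop 'b' returns 28): d = {'a': 37, 'c': 45}, removed = 28
After line 3 (pop 'z' missing, returns default 148): d = {'a': 37, 'c': 45}, y = 148

28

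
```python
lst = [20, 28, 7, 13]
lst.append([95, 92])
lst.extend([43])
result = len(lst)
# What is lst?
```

After line 1: lst = [20, 28, 7, 13]
After line 2 (append adds [95, 92] as single element): lst = [20, 28, 7, 13, [95, 92]]
After line 3 (extend unpacks [43], adds 43): lst = [20, 28, 7, 13, [95, 92], 43]
After line 4: result = len(lst) = 6

[20, 28, 7, 13, [95, 92], 43]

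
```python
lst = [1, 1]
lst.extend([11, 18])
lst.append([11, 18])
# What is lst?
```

After line 1: lst = [1, 1]
After line 2 (extend unpacks [11, 18]): lst = [1, 1, 11, 18]
After line 3 (append adds [11, 18] as single element): lst = [1, 1, 11, 18, [11, 18]]

[1, 1, 11, 18, [11, 18]]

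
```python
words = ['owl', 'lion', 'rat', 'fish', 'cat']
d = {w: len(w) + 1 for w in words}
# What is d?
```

{'owl': 4, 'lion': 5, 'rat': 4, 'fish': 5, 'cat': 4}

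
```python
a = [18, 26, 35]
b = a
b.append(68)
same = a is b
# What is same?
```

After line 1: a = [18, 26, 35]
After line 2 (b = a is an alias, same object): a = [18, 26, 35], b = [18, 26, 35]
After line 3 (b.append mutates the shared list): a = [18, 26, 35, 68], b = [18, 26, 35, 68]
After line 4 (same = a is b; same object -> True): same = True

True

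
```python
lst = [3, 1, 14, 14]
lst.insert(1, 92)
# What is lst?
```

[3, 92, 1, 14, 14]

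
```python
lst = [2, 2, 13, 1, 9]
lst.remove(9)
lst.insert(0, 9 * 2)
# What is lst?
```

After line 1: lst = [2, 2, 13, 1, 9]
After line 2 (remove first 9): lst = [2, 2, 13, 1]
After line 3 (insert 18 at index 0): lst = [18, 2, 2, 13, 1]

[18, 2, 2, 13, 1]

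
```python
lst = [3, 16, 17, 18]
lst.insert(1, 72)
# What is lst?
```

[3, 72, 16, 17, 18]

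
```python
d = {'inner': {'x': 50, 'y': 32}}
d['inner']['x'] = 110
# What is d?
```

After line 1: d = {'inner': {'x': 50, 'y': 32}}
After line 2 (inner x overwritten): d = {'inner': {'x': 110, 'y': 32}}

{'inner': {'x': 110, 'y': 32}}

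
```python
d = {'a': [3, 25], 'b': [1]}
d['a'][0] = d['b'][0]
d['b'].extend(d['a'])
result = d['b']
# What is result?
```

After line 1: d = {'a': [3, 25], 'b': [1]}
After line 2 (a[0] = b[0] = 1): d = {'a': [1, 25], 'b': [1]}
After line 3 (b.extend(a) appends [1, 25]): d = {'a': [1, 25], 'b': [1, 1, 25]}
After line 4: result = d['b'] = [1, 1, 25]

[1, 1, 25]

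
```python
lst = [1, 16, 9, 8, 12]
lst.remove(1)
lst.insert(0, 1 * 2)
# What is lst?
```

After line 1: lst = [1, 16, 9, 8, 12]
After line 2 (remove first 1): lst = [16, 9, 8, 12]
After line 3 (insert 2 at index 0): lst = [2, 16, 9, 8, 12]

[2, 16, 9, 8, 12]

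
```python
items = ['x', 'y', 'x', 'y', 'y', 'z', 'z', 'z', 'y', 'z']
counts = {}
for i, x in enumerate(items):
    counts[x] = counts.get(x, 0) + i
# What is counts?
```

Initial: counts = {}, items = ['x', 'y', 'x', 'y', 'y', 'z', 'z', 'z', 'y', 'z']
i=0, x='x': counts = {'x': 0}
i=1, x='y': counts = {'x': 0, 'y': 1}
i=2, x='x': counts = {'x': 2, 'y': 1}
i=3, x='y': counts = {'x': 2, 'y': 4}
i=4, x='y': counts = {'x': 2, 'y': 8}
i=5, x='z': counts = {'x': 2, 'y': 8, 'z': 5}
i=6, x='z': counts = {'x': 2, 'y': 8, 'z': 11}
i=7, x='z': counts = {'x': 2, 'y': 8, 'z': 18}
i=8, x='y': counts = {'x': 2, 'y': 16, 'z': 18}
i=9, x='z': counts = {'x': 2, 'y': 16, 'z': 27}

{'x': 2, 'y': 16, 'z': 27}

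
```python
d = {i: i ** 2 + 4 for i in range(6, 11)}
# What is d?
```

{6: 40, 7: 53, 8: 68, 9: 85, 10: 104}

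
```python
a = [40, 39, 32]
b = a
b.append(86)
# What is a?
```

After line 1: a = [40, 39, 32]
After line 2 (b = a is an alias, same object): a = [40, 39, 32], b = [40, 39, 32]
After line 3 (b.append mutates the shared list): a = [40, 39, 32, 86], b = [40, 39, 32, 86]

[40, 39, 32, 86]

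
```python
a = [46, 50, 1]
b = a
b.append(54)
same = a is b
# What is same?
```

After line 1: a = [46, 50, 1]
After line 2 (b = a is an alias, same object): a = [46, 50, 1], b = [46, 50, 1]
After line 3 (b.append mutates the shared list): a = [46, 50, 1, 54], b = [46, 50, 1, 54]
After line 4 (same = a is b; same object -> True): same = True

True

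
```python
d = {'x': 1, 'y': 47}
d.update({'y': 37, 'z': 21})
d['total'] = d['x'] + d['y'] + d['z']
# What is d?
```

After line 1: d = {'x': 1, 'y': 47}
After line 2 (y overwritten, z added): d = {'x': 1, 'y': 37, 'z': 21}
After line 3 (total = 1 + 37 + 21 = 59): d = {'x': 1, 'y': 37, 'z': 21, 'total': 59}

{'x': 1, 'y': 37, 'z': 21, 'total': 59}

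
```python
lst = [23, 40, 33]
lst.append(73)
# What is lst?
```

[23, 40, 33, 73]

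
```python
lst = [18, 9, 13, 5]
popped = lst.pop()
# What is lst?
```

[18, 9, 13]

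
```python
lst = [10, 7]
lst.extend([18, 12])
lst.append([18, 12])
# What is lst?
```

After line 1: lst = [10, 7]
After line 2 (extend unpacks [18, 12]): lst = [10, 7, 18, 12]
After line 3 (append adds [18, 12] as single element): lst = [10, 7, 18, 12, [18, 12]]

[10, 7, 18, 12, [18, 12]]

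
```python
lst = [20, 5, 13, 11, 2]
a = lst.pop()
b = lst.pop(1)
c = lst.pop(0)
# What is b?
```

After line 1: lst = [20, 5, 13, 11, 2]
After line 2 (pop() -> a = 2): lst = [20, 5, 13, 11]
After line 3 (pop(1) -> b = 5): lst = [20, 13, 11]
After line 4 (pop(0) -> c = 20): lst = [13, 11]

5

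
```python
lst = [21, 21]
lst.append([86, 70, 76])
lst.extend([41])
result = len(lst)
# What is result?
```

After line 1: lst = [21, 21]
After line 2 (append adds [86, 70, 76] as single element): lst = [21, 21, [86, 70, 76]]
After line 3 (extend unpacks [41], adds 41): lst = [21, 21, [86, 70, 76], 41]
After line 4: result = len(lst) = 4

4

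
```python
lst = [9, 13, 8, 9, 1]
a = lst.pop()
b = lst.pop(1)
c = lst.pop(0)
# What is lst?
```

After line 1: lst = [9, 13, 8, 9, 1]
After line 2 (pop() -> a = 1): lst = [9, 13, 8, 9]
After line 3 (pop(1) -> b = 13): lst = [9, 8, 9]
After line 4 (pop(0) -> c = 9): lst = [8, 9]

[8, 9]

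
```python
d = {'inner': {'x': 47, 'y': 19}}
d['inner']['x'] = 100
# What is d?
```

After line 1: d = {'inner': {'x': 47, 'y': 19}}
After line 2 (inner x overwritten): d = {'inner': {'x': 100, 'y': 19}}

{'inner': {'x': 100, 'y': 19}}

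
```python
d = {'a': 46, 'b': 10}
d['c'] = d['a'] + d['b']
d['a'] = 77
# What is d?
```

After line 1: d = {'a': 46, 'b': 10}
After line 2 (d['c'] = 46 + 10): d = {'a': 46, 'b': 10, 'c': 56}
After line 3: d = {'a': 77, 'b': 10, 'c': 56}

{'a': 77, 'b': 10, 'c': 56}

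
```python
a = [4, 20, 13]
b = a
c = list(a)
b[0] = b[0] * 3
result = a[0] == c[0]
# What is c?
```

After line 1: a = [4, 20, 13]
After line 2 (b = a, alias): a = [4, 20, 13], b = [4, 20, 13]
After line 3 (c = list(a) is a copy, new object): c = [4, 20, 13]
After line 4 (b[0] = 4 * 3 = 12; mutates shared a/b): a = b = [12, 20, 13], c = [4, 20, 13]
After line 5 (a[0] = 12, c[0] = 4; result = False)

[4, 20, 13]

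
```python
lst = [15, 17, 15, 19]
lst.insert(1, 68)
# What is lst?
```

[15, 68, 17, 15, 19]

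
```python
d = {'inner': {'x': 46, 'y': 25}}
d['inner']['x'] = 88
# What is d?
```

After line 1: d = {'inner': {'x': 46, 'y': 25}}
After line 2 (inner x overwritten): d = {'inner': {'x': 88, 'y': 25}}

{'inner': {'x': 88, 'y': 25}}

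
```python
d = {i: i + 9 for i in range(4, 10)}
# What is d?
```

{4: 13, 5: 14, 6: 15, 7: 16, 8: 17, 9: 18}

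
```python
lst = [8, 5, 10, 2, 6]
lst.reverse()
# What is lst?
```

[6, 2, 10, 5, 8]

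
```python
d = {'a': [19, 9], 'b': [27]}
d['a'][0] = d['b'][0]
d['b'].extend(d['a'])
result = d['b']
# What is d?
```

After line 1: d = {'a': [19, 9], 'b': [27]}
After line 2 (a[0] = b[0] = 27): d = {'a': [27, 9], 'b': [27]}
After line 3 (b.extend(a) appends [27, 9]): d = {'a': [27, 9], 'b': [27, 27, 9]}
After line 4: result = d['b'] = [27, 27, 9]

{'a': [27, 9], 'b': [27, 27, 9]}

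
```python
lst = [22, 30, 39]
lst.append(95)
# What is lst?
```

[22, 30, 39, 95]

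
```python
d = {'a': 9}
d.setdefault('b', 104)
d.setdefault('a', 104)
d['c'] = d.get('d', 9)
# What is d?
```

After line 1: d = {'a': 9}
After line 2 (setdefault adds 'b'=104): d = {'a': 9, 'b': 104}
After line 3 (setdefault 'a' no-op, already exists): d = {'a': 9, 'b': 104}
After line 4 (get('d', 9) returns default since 'd' not in d): d = {'a': 9, 'b': 104, 'c': 9}

{'a': 9, 'b': 104, 'c': 9}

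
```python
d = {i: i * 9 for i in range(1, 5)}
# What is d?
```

{1: 9, 2: 18, 3: 27, 4: 36}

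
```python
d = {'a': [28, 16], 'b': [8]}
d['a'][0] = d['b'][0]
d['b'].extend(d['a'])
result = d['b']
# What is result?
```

After line 1: d = {'a': [28, 16], 'b': [8]}
After line 2 (a[0] = b[0] = 8): d = {'a': [8, 16], 'b': [8]}
After line 3 (b.extend(a) appends [8, 16]): d = {'a': [8, 16], 'b': [8, 8, 16]}
After line 4: result = d['b'] = [8, 8, 16]

[8, 8, 16]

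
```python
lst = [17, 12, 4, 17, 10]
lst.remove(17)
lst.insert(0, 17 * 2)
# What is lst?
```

After line 1: lst = [17, 12, 4, 17, 10]
After line 2 (remove first 17): lst = [12, 4, 17, 10]
After line 3 (insert 34 at index 0): lst = [34, 12, 4, 17, 10]

[34, 12, 4, 17, 10]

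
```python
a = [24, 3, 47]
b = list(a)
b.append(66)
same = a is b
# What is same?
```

After line 1: a = [24, 3, 47]
After line 2 (b = list(a) is a shallow copy, new object): a = [24, 3, 47], b = [24, 3, 47]
After line 3 (append only mutates b): a = [24, 3, 47], b = [24, 3, 47, 66]
After line 4 (same = a is b; different objects -> False): same = False

False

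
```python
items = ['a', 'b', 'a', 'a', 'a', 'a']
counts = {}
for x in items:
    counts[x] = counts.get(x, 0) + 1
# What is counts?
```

Initial: counts = {}, items = ['a', 'b', 'a', 'a', 'a', 'a']
See 'a': counts = {'a': 1}
See 'b': counts = {'a': 1, 'b': 1}
See 'a': counts = {'a': 2, 'b': 1}
See 'a': counts = {'a': 3, 'b': 1}
See 'a': counts = {'a': 4, 'b': 1}
See 'a': counts = {'a': 5, 'b': 1}

{'a': 5, 'b': 1}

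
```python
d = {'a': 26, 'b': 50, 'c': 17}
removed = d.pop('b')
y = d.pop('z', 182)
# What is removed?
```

After line 1: d = {'a': 26, 'b': 50, 'c': 17}
After line 2 (pop 'b' returns 50): d = {'a': 26, 'c': 17}, removed = 50
After line 3 (pop 'z' missing, returns default 182): d = {'a': 26, 'c': 17}, y = 182

50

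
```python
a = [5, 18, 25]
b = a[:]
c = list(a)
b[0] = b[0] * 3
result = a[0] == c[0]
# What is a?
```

After line 1: a = [5, 18, 25]
After line 2 (b = a[:], copy): a = [5, 18, 25], b = [5, 18, 25]
After line 3 (c = list(a) is a copy, new object): c = [5, 18, 25]
After line 4 (b[0] = 5 * 3 = 15; only b mutates (copy)): a = [5, 18, 25], b = [15, 18, 25], c = [5, 18, 25]
After line 5 (a[0] = 5, c[0] = 5; result = True)

[5, 18, 25]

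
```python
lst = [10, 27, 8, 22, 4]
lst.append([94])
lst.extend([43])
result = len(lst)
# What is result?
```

After line 1: lst = [10, 27, 8, 22, 4]
After line 2 (append adds [94] as single element): lst = [10, 27, 8, 22, 4, [94]]
After line 3 (extend unpacks [43], adds 43): lst = [10, 27, 8, 22, 4, [94], 43]
After line 4: result = len(lst) = 7

7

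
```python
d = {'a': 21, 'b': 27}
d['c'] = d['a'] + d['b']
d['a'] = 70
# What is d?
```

After line 1: d = {'a': 21, 'b': 27}
After line 2 (d['c'] = 21 + 27): d = {'a': 21, 'b': 27, 'c': 48}
After line 3: d = {'a': 70, 'b': 27, 'c': 48}

{'a': 70, 'b': 27, 'c': 48}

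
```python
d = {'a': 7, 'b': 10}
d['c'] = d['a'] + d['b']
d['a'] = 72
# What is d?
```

After line 1: d = {'a': 7, 'b': 10}
After line 2 (d['c'] = 7 + 10): d = {'a': 7, 'b': 10, 'c': 17}
After line 3: d = {'a': 72, 'b': 10, 'c': 17}

{'a': 72, 'b': 10, 'c': 17}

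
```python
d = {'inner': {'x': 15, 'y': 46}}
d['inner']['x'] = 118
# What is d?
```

After line 1: d = {'inner': {'x': 15, 'y': 46}}
After line 2 (inner x overwritten): d = {'inner': {'x': 118, 'y': 46}}

{'inner': {'x': 118, 'y': 46}}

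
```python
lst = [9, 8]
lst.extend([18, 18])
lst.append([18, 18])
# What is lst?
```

After line 1: lst = [9, 8]
After line 2 (extend unpacks [18, 18]): lst = [9, 8, 18, 18]
After line 3 (append adds [18, 18] as single element): lst = [9, 8, 18, 18, [18, 18]]

[9, 8, 18, 18, [18, 18]]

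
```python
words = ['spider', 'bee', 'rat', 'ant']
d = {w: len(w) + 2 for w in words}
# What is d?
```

{'spider': 8, 'bee': 5, 'rat': 5, 'ant': 5}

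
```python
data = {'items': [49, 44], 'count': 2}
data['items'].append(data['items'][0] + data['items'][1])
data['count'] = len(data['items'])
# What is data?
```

After line 1: data = {'items': [49, 44], 'count': 2}
After line 2 (append 49 + 44 = 93): data = {'items': [49, 44, 93], 'count': 2}
After line 3 (count = len(items) = 3): data = {'items': [49, 44, 93], 'count': 3}

{'items': [49, 44, 93], 'count': 3}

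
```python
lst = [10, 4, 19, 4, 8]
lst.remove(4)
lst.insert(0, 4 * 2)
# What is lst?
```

After line 1: lst = [10, 4, 19, 4, 8]
After line 2 (remove first 4): lst = [10, 19, 4, 8]
After line 3 (insert 8 at index 0): lst = [8, 10, 19, 4, 8]

[8, 10, 19, 4, 8]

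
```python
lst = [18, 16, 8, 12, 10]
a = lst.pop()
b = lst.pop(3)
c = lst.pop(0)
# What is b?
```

After line 1: lst = [18, 16, 8, 12, 10]
After line 2 (pop() -> a = 10): lst = [18, 16, 8, 12]
After line 3 (pop(3) -> b = 12): lst = [18, 16, 8]
After line 4 (pop(0) -> c = 18): lst = [16, 8]

12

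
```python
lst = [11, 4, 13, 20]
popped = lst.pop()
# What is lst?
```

[11, 4, 13]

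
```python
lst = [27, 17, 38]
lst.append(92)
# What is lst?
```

[27, 17, 38, 92]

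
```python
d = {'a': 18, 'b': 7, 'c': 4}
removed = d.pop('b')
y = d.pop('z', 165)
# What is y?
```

After line 1: d = {'a': 18, 'b': 7, 'c': 4}
After line 2 (pop 'b' returns 7): d = {'a': 18, 'c': 4}, removed = 7
After line 3 (pop 'z' missing, returns default 165): d = {'a': 18, 'c': 4}, y = 165

165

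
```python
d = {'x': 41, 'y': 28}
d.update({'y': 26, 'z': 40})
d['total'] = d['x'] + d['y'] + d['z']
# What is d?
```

After line 1: d = {'x': 41, 'y': 28}
After line 2 (y overwritten, z added): d = {'x': 41, 'y': 26, 'z': 40}
After line 3 (total = 41 + 26 + 40 = 107): d = {'x': 41, 'y': 26, 'z': 40, 'total': 107}

{'x': 41, 'y': 26, 'z': 40, 'total': 107}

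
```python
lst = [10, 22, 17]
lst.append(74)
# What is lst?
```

[10, 22, 17, 74]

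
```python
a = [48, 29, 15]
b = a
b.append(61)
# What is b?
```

After line 1: a = [48, 29, 15]
After line 2 (b = a is an alias, same object): a = [48, 29, 15], b = [48, 29, 15]
After line 3 (b.append mutates the shared list): a = [48, 29, 15, 61], b = [48, 29, 15, 61]

[48, 29, 15, 61]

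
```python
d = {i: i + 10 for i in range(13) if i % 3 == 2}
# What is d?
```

{2: 12, 5: 15, 8: 18, 11: 21}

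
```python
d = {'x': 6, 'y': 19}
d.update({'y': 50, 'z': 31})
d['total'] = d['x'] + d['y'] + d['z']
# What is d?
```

After line 1: d = {'x': 6, 'y': 19}
After line 2 (y overwritten, z added): d = {'x': 6, 'y': 50, 'z': 31}
After line 3 (total = 6 + 50 + 31 = 87): d = {'x': 6, 'y': 50, 'z': 31, 'total': 87}

{'x': 6, 'y': 50, 'z': 31, 'total': 87}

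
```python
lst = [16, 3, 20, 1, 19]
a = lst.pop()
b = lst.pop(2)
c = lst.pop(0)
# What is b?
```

After line 1: lst = [16, 3, 20, 1, 19]
After line 2 (pop() -> a = 19): lst = [16, 3, 20, 1]
After line 3 (pop(2) -> b = 20): lst = [16, 3, 1]
After line 4 (pop(0) -> c = 16): lst = [3, 1]

20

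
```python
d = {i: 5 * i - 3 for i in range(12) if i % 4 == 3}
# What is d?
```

{3: 12, 7: 32, 11: 52}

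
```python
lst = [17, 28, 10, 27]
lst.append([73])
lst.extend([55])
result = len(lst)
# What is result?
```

After line 1: lst = [17, 28, 10, 27]
After line 2 (append adds [73] as single element): lst = [17, 28, 10, 27, [73]]
After line 3 (extend unpacks [55], adds 55): lst = [17, 28, 10, 27, [73], 55]
After line 4: result = len(lst) = 6

6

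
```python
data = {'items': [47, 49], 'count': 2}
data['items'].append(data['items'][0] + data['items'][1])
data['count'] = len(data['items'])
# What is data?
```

After line 1: data = {'items': [47, 49], 'count': 2}
After line 2 (append 47 + 49 = 96): data = {'items': [47, 49, 96], 'count': 2}
After line 3 (count = len(items) = 3): data = {'items': [47, 49, 96], 'count': 3}

{'items': [47, 49, 96], 'count': 3}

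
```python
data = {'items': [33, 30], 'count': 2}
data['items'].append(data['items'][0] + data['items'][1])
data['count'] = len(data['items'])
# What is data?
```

After line 1: data = {'items': [33, 30], 'count': 2}
After line 2 (append 33 + 30 = 63): data = {'items': [33, 30, 63], 'count': 2}
After line 3 (count = len(items) = 3): data = {'items': [33, 30, 63], 'count': 3}

{'items': [33, 30, 63], 'count': 3}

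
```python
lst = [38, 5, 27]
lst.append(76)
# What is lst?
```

[38, 5, 27, 76]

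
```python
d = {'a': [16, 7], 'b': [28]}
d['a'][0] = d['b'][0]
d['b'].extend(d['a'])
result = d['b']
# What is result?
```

After line 1: d = {'a': [16, 7], 'b': [28]}
After line 2 (a[0] = b[0] = 28): d = {'a': [28, 7], 'b': [28]}
After line 3 (b.extend(a) appends [28, 7]): d = {'a': [28, 7], 'b': [28, 28, 7]}
After line 4: result = d['b'] = [28, 28, 7]

[28, 28, 7]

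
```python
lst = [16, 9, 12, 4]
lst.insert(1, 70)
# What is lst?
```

[16, 70, 9, 12, 4]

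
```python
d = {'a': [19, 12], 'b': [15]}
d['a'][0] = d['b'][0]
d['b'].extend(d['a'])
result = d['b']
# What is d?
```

After line 1: d = {'a': [19, 12], 'b': [15]}
After line 2 (a[0] = b[0] = 15): d = {'a': [15, 12], 'b': [15]}
After line 3 (b.extend(a) appends [15, 12]): d = {'a': [15, 12], 'b': [15, 15, 12]}
After line 4: result = d['b'] = [15, 15, 12]

{'a': [15, 12], 'b': [15, 15, 12]}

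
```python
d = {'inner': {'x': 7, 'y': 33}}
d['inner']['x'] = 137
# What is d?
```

After line 1: d = {'inner': {'x': 7, 'y': 33}}
After line 2 (inner x overwritten): d = {'inner': {'x': 137, 'y': 33}}

{'inner': {'x': 137, 'y': 33}}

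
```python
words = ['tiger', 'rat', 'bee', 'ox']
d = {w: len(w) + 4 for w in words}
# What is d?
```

{'tiger': 9, 'rat': 7, 'bee': 7, 'ox': 6}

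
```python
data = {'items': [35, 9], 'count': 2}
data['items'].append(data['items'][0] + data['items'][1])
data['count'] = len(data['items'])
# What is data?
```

After line 1: data = {'items': [35, 9], 'count': 2}
After line 2 (append 35 + 9 = 44): data = {'items': [35, 9, 44], 'count': 2}
After line 3 (count = len(items) = 3): data = {'items': [35, 9, 44], 'count': 3}

{'items': [35, 9, 44], 'count': 3}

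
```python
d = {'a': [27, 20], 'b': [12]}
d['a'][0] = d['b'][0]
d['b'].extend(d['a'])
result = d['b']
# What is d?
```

After line 1: d = {'a': [27, 20], 'b': [12]}
After line 2 (a[0] = b[0] = 12): d = {'a': [12, 20], 'b': [12]}
After line 3 (b.extend(a) appends [12, 20]): d = {'a': [12, 20], 'b': [12, 12, 20]}
After line 4: result = d['b'] = [12, 12, 20]

{'a': [12, 20], 'b': [12, 12, 20]}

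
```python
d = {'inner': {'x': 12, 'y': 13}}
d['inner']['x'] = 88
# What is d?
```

After line 1: d = {'inner': {'x': 12, 'y': 13}}
After line 2 (inner x overwritten): d = {'inner': {'x': 88, 'y': 13}}

{'inner': {'x': 88, 'y': 13}}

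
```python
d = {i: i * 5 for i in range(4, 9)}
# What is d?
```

{4: 20, 5: 25, 6: 30, 7: 35, 8: 40}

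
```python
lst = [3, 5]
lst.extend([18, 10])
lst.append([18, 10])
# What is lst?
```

After line 1: lst = [3, 5]
After line 2 (extend unpacks [18, 10]): lst = [3, 5, 18, 10]
After line 3 (append adds [18, 10] as single element): lst = [3, 5, 18, 10, [18, 10]]

[3, 5, 18, 10, [18, 10]]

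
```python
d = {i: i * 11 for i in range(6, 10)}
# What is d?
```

{6: 66, 7: 77, 8: 88, 9: 99}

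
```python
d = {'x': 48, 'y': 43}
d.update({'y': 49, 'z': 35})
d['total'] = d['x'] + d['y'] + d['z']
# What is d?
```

After line 1: d = {'x': 48, 'y': 43}
After line 2 (y overwritten, z added): d = {'x': 48, 'y': 49, 'z': 35}
After line 3 (total = 48 + 49 + 35 = 132): d = {'x': 48, 'y': 49, 'z': 35, 'total': 132}

{'x': 48, 'y': 49, 'z': 35, 'total': 132}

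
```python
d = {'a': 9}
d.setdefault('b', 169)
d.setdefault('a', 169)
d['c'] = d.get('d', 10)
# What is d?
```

After line 1: d = {'a': 9}
After line 2 (setdefault adds 'b'=169): d = {'a': 9, 'b': 169}
After line 3 (setdefault 'a' no-op, already exists): d = {'a': 9, 'b': 169}
After line 4 (get('d', 10) returns default since 'd' not in d): d = {'a': 9, 'b': 169, 'c': 10}

{'a': 9, 'b': 169, 'c': 10}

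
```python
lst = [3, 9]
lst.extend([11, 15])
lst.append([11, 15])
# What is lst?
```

After line 1: lst = [3, 9]
After line 2 (extend unpacks [11, 15]): lst = [3, 9, 11, 15]
After line 3 (append adds [11, 15] as single element): lst = [3, 9, 11, 15, [11, 15]]

[3, 9, 11, 15, [11, 15]]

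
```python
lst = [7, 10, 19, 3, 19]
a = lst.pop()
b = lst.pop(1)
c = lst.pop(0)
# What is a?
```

After line 1: lst = [7, 10, 19, 3, 19]
After line 2 (pop() -> a = 19): lst = [7, 10, 19, 3]
After line 3 (pop(1) -> b = 10): lst = [7, 19, 3]
After line 4 (pop(0) -> c = 7): lst = [19, 3]

19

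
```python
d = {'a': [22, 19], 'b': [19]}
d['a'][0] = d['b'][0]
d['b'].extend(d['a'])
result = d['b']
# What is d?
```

After line 1: d = {'a': [22, 19], 'b': [19]}
After line 2 (a[0] = b[0] = 19): d = {'a': [19, 19], 'b': [19]}
After line 3 (b.extend(a) appends [19, 19]): d = {'a': [19, 19], 'b': [19, 19, 19]}
After line 4: result = d['b'] = [19, 19, 19]

{'a': [19, 19], 'b': [19, 19, 19]}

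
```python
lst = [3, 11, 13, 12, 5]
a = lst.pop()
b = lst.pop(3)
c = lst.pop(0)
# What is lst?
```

After line 1: lst = [3, 11, 13, 12, 5]
After line 2 (pop() -> a = 5): lst = [3, 11, 13, 12]
After line 3 (pop(3) -> b = 12): lst = [3, 11, 13]
After line 4 (pop(0) -> c = 3): lst = [11, 13]

[11, 13]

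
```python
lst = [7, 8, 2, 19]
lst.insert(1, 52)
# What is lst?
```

[7, 52, 8, 2, 19]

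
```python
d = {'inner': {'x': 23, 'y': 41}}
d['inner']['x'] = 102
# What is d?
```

After line 1: d = {'inner': {'x': 23, 'y': 41}}
After line 2 (inner x overwritten): d = {'inner': {'x': 102, 'y': 41}}

{'inner': {'x': 102, 'y': 41}}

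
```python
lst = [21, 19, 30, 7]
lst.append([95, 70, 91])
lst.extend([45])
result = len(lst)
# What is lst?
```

After line 1: lst = [21, 19, 30, 7]
After line 2 (append adds [95, 70, 91] as single element): lst = [21, 19, 30, 7, [95, 70, 91]]
After line 3 (extend unpacks [45], adds 45): lst = [21, 19, 30, 7, [95, 70, 91], 45]
After line 4: result = len(lst) = 6

[21, 19, 30, 7, [95, 70, 91], 45]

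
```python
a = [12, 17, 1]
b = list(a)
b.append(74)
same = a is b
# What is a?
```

After line 1: a = [12, 17, 1]
After line 2 (b = list(a) is a shallow copy, new object): a = [12, 17, 1], b = [12, 17, 1]
After line 3 (append only mutates b): a = [12, 17, 1], b = [12, 17, 1, 74]
After line 4 (same = a is b; different objects -> False): same = False

[12, 17, 1]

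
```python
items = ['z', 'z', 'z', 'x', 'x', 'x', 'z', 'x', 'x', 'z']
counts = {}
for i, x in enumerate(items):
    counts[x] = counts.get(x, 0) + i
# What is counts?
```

Initial: counts = {}, items = ['z', 'z', 'z', 'x', 'x', 'x', 'z', 'x', 'x', 'z']
i=0, x='z': counts = {'z': 0}
i=1, x='z': counts = {'z': 1}
i=2, x='z': counts = {'z': 3}
i=3, x='x': counts = {'z': 3, 'x': 3}
i=4, x='x': counts = {'z': 3, 'x': 7}
i=5, x='x': counts = {'z': 3, 'x': 12}
i=6, x='z': counts = {'z': 9, 'x': 12}
i=7, x='x': counts = {'z': 9, 'x': 19}
i=8, x='x': counts = {'z': 9, 'x': 27}
i=9, x='z': counts = {'z': 18, 'x': 27}

{'z': 18, 'x': 27}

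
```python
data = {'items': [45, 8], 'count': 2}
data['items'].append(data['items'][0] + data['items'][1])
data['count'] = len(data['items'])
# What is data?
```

After line 1: data = {'items': [45, 8], 'count': 2}
After line 2 (append 45 + 8 = 53): data = {'items': [45, 8, 53], 'count': 2}
After line 3 (count = len(items) = 3): data = {'items': [45, 8, 53], 'count': 3}

{'items': [45, 8, 53], 'count': 3}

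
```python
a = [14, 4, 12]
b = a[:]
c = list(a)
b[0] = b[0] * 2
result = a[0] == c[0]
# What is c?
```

After line 1: a = [14, 4, 12]
After line 2 (b = a[:], copy): a = [14, 4, 12], b = [14, 4, 12]
After line 3 (c = list(a) is a copy, new object): c = [14, 4, 12]
After line 4 (b[0] = 14 * 2 = 28; only b mutates (copy)): a = [14, 4, 12], b = [28, 4, 12], c = [14, 4, 12]
After line 5 (a[0] = 14, c[0] = 14; result = True)

[14, 4, 12]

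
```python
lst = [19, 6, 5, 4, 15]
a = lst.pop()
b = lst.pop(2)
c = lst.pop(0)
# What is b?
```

After line 1: lst = [19, 6, 5, 4, 15]
After line 2 (pop() -> a = 15): lst = [19, 6, 5, 4]
After line 3 (pop(2) -> b = 5): lst = [19, 6, 4]
After line 4 (pop(0) -> c = 19): lst = [6, 4]

5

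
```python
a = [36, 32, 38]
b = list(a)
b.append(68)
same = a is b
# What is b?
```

After line 1: a = [36, 32, 38]
After line 2 (b = list(a) is a shallow copy, new object): a = [36, 32, 38], b = [36, 32, 38]
After line 3 (append only mutates b): a = [36, 32, 38], b = [36, 32, 38, 68]
After line 4 (same = a is b; different objects -> False): same = False

[36, 32, 38, 68]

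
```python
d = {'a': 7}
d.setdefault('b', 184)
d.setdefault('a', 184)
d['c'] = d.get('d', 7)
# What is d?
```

After line 1: d = {'a': 7}
After line 2 (setdefault adds 'b'=184): d = {'a': 7, 'b': 184}
After line 3 (setdefault 'a' no-op, already exists): d = {'a': 7, 'b': 184}
After line 4 (get('d', 7) returns default since 'd' not in d): d = {'a': 7, 'b': 184, 'c': 7}

{'a': 7, 'b': 184, 'c': 7}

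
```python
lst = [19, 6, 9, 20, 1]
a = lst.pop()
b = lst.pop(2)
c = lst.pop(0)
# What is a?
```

After line 1: lst = [19, 6, 9, 20, 1]
After line 2 (pop() -> a = 1): lst = [19, 6, 9, 20]
After line 3 (pop(2) -> b = 9): lst = [19, 6, 20]
After line 4 (pop(0) -> c = 19): lst = [6, 20]

1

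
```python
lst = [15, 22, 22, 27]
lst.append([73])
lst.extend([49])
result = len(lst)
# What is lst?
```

After line 1: lst = [15, 22, 22, 27]
After line 2 (append adds [73] as single element): lst = [15, 22, 22, 27, [73]]
After line 3 (extend unpacks [49], adds 49): lst = [15, 22, 22, 27, [73], 49]
After line 4: result = len(lst) = 6

[15, 22, 22, 27, [73], 49]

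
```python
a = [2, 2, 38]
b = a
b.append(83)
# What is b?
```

After line 1: a = [2, 2, 38]
After line 2 (b = a is an alias, same object): a = [2, 2, 38], b = [2, 2, 38]
After line 3 (b.append mutates the shared list): a = [2, 2, 38, 83], b = [2, 2, 38, 83]

[2, 2, 38, 83]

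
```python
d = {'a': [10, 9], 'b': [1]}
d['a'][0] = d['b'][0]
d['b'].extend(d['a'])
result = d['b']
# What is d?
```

After line 1: d = {'a': [10, 9], 'b': [1]}
After line 2 (a[0] = b[0] = 1): d = {'a': [1, 9], 'b': [1]}
After line 3 (b.extend(a) appends [1, 9]): d = {'a': [1, 9], 'b': [1, 1, 9]}
After line 4: result = d['b'] = [1, 1, 9]

{'a': [1, 9], 'b': [1, 1, 9]}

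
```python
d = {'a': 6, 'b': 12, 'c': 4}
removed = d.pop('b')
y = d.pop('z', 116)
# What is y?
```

After line 1: d = {'a': 6, 'b': 12, 'c': 4}
After line 2 (pop 'b' returns 12): d = {'a': 6, 'c': 4}, removed = 12
After line 3 (pop 'z' missing, returns default 116): d = {'a': 6, 'c': 4}, y = 116

116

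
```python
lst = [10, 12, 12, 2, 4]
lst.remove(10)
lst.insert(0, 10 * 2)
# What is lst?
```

After line 1: lst = [10, 12, 12, 2, 4]
After line 2 (remove first 10): lst = [12, 12, 2, 4]
After line 3 (insert 20 at index 0): lst = [20, 12, 12, 2, 4]

[20, 12, 12, 2, 4]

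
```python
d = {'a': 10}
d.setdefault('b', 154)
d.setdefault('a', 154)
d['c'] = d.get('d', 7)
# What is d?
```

After line 1: d = {'a': 10}
After line 2 (setdefault adds 'b'=154): d = {'a': 10, 'b': 154}
After line 3 (setdefault 'a' no-op, already exists): d = {'a': 10, 'b': 154}
After line 4 (get('d', 7) returns default since 'd' not in d): d = {'a': 10, 'b': 154, 'c': 7}

{'a': 10, 'b': 154, 'c': 7}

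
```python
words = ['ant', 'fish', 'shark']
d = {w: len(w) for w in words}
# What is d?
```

{'ant': 3, 'fish': 4, 'shark': 5}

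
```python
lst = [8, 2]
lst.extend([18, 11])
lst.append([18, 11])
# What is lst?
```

After line 1: lst = [8, 2]
After line 2 (extend unpacks [18, 11]): lst = [8, 2, 18, 11]
After line 3 (append adds [18, 11] as single element): lst = [8, 2, 18, 11, [18, 11]]

[8, 2, 18, 11, [18, 11]]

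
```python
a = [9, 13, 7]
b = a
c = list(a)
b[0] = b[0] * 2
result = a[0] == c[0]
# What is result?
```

After line 1: a = [9, 13, 7]
After line 2 (b = a, alias): a = [9, 13, 7], b = [9, 13, 7]
After line 3 (c = list(a) is a copy, new object): c = [9, 13, 7]
After line 4 (b[0] = 9 * 2 = 18; mutates shared a/b): a = b = [18, 13, 7], c = [9, 13, 7]
After line 5 (a[0] = 18, c[0] = 9; result = False)

False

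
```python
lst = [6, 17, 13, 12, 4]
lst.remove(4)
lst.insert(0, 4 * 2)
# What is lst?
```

After line 1: lst = [6, 17, 13, 12, 4]
After line 2 (remove first 4): lst = [6, 17, 13, 12]
After line 3 (insert 8 at index 0): lst = [8, 6, 17, 13, 12]

[8, 6, 17, 13, 12]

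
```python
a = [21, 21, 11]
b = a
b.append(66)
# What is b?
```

After line 1: a = [21, 21, 11]
After line 2 (b = a is an alias, same object): a = [21, 21, 11], b = [21, 21, 11]
After line 3 (b.append mutates the shared list): a = [21, 21, 11, 66], b = [21, 21, 11, 66]

[21, 21, 11, 66]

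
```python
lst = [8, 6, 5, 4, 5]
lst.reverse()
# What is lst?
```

[5, 4, 5, 6, 8]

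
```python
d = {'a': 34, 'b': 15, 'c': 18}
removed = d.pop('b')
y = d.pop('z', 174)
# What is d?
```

After line 1: d = {'a': 34, 'b': 15, 'c': 18}
After line 2 (pop 'b' returns 15): d = {'a': 34, 'c': 18}, removed = 15
After line 3 (pop 'z' missing, returns default 174): d = {'a': 34, 'c': 18}, y = 174

{'a': 34, 'c': 18}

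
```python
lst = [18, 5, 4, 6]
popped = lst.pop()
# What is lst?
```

[18, 5, 4]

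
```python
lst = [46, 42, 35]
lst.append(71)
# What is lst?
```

[46, 42, 35, 71]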